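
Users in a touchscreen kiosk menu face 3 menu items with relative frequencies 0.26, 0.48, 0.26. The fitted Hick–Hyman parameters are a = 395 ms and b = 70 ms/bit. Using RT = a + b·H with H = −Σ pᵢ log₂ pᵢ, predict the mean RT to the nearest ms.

Entropy contributions −pᵢ log₂ pᵢ: 0.5053, 0.5083, 0.5053; sum H = 1.5188 bits.
RT = a + bH = 395 + 70·1.5188 = 501.32 ms.

501 ms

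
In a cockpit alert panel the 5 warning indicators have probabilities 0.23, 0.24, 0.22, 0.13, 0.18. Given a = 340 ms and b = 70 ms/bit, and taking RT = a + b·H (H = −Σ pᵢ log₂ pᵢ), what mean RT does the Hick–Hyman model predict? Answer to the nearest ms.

500 ms

Entropy contributions −pᵢ log₂ pᵢ: 0.4877, 0.4941, 0.4806, 0.3826, 0.4453; sum H = 2.2903 bits.
RT = a + bH = 340 + 70·2.2903 = 500.32 ms.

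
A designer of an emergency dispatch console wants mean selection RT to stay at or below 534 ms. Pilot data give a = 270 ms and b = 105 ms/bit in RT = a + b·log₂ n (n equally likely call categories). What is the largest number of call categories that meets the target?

5

Set 270 + 105·log₂ n ≤ 534 → log₂ n ≤ (534 − 270)/105 = 2.5143.
So n ≤ 2^2.5143 = 5.713; the largest integer n is 5.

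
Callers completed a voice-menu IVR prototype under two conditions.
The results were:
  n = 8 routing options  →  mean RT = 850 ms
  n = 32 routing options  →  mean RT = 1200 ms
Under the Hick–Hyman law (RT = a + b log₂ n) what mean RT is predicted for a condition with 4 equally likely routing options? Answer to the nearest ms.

Fit slope and intercept:
  b = (1200 − 850) / (log₂ 32 − log₂ 8) = 350 / (5 − 3) = 175 ms/bit
  a = 850 − 175 × 3 = 325 ms
Then RT(4) = 325 + 175 × log₂ 4 = 325 + 175 × 2 ≈ 675.000 ms.

675 ms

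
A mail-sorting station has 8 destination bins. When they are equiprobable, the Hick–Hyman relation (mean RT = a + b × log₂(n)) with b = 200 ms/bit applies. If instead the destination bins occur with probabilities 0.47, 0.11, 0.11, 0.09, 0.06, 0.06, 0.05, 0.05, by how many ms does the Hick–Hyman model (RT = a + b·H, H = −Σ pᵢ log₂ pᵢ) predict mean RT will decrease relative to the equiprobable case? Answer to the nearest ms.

The RT saving is b·ΔH. Equiprobable H₀ = log₂(8) = 3.0000 bits; with the given probabilities H = 2.4444 bits.
b·(H₀ − H) = 200 × (3.0000 − 2.4444) = 111.11 ms.

111 ms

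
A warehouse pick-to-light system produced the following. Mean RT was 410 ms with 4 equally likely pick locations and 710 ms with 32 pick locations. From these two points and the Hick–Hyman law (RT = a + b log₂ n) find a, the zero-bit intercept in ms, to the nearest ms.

b = (RT₂ − RT₁)/(log₂ n₂ − log₂ n₁) = (710 − 410)/(5 − 2) = 100 ms/bit.
a = RT₁ − b·log₂ n₁ = 410 − 100 × 2 = 210.000 ms.

210 ms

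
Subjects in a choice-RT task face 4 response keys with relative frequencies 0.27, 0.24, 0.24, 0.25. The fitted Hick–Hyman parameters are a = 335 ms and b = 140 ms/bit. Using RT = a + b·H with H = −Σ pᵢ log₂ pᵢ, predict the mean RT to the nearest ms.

H = 0.27·log₂(1/0.27) + 0.24·log₂(1/0.24) + 0.24·log₂(1/0.24) + 0.25·log₂(1/0.25) = 1.9983 bits.
RT = 335 + 140 × 1.9983 = 614.76 ms.

615 ms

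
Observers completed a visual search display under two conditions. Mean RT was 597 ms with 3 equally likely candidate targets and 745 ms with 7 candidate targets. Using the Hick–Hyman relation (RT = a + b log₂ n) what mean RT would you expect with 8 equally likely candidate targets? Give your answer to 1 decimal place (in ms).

768.3 ms

Fit slope and intercept:
  b = (745 − 597) / (log₂ 7 − log₂ 3) = 148 / (2.8074 − 1.5850) = 121.074 ms/bit
  a = 597 − 121.074 × 1.5850 = 405.102 ms
Then RT(8) = 405.102 + 121.074 × log₂ 8 = 405.102 + 121.074 × 3 ≈ 768.324 ms.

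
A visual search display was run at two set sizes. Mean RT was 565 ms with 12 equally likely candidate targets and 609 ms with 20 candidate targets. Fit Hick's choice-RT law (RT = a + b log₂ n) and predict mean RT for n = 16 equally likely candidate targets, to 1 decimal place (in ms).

RT is linear in log₂ n, so two points fix the line:
  b = (609 − 565) / (log₂ 20 − log₂ 12) = 44 / (4.3219 − 3.5850) = 59.704 ms/bit
  a = 565 − 59.704 × 3.5850 = 350.962 ms
Then RT(16) = 350.962 + 59.704 × log₂ 16 = 350.962 + 59.704 × 4 ≈ 589.780 ms.

589.8 ms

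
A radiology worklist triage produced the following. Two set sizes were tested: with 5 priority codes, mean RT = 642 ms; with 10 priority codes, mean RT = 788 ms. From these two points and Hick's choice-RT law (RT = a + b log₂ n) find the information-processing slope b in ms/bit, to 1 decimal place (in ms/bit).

b = (RT₂ − RT₁)/(log₂ n₂ − log₂ n₁) = (788 − 642)/(3.3219 − 2.3219) = 146.000 ms/bit.

146.0 ms/bit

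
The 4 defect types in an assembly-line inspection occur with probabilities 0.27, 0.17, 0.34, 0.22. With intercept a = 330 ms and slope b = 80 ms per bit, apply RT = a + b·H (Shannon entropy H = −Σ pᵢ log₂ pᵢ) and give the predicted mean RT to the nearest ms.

486 ms

H = 0.27·log₂(1/0.27) + 0.17·log₂(1/0.17) + 0.34·log₂(1/0.34) + 0.22·log₂(1/0.22) = 1.9544 bits.
RT = 330 + 80 × 1.9544 = 486.35 ms.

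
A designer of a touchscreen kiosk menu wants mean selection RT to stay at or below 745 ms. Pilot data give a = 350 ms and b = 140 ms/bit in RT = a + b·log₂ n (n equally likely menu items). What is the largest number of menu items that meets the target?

7

Set 350 + 140·log₂ n ≤ 745 → log₂ n ≤ (745 − 350)/140 = 2.8214.
So n ≤ 2^2.8214 = 7.069; the largest integer n is 7.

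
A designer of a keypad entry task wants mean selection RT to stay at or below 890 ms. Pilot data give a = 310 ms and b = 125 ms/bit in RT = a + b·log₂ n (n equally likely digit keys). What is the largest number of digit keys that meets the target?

24

Set 310 + 125·log₂ n ≤ 890 → log₂ n ≤ (890 − 310)/125 = 4.6400.
So n ≤ 2^4.6400 = 24.933; the largest integer n is 24.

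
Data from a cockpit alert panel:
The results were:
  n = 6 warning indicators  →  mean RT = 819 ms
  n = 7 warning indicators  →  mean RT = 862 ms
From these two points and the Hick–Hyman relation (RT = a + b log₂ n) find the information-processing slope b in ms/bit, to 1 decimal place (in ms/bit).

193.4 ms/bit

The slope on a log₂ axis is (862 − 819) / (2.8074 − 2.5850) = 193.352 ms/bit.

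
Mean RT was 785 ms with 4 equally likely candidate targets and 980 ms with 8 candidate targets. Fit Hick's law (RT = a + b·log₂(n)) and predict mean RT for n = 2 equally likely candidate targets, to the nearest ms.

590 ms

Fit slope and intercept:
  b = (980 − 785) / (log₂ 8 − log₂ 4) = 195 / (3 − 2) = 195 ms/bit
  a = 785 − 195 × 2 = 395 ms
Then RT(2) = 395 + 195 × log₂ 2 = 395 + 195 × 1 ≈ 590.000 ms.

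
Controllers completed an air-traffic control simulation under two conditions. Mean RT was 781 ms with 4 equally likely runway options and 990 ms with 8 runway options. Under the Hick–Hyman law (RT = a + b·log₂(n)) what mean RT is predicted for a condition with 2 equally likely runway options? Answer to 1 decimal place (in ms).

With log₂ n on the abscissa the relation is linear; from the two conditions:
  b = (990 − 781) / (log₂ 8 − log₂ 4) = 209 / (3 − 2) = 209.000 ms/bit
  a = 781 − 209.000 × 2 = 363.000 ms
Then RT(2) = 363.000 + 209.000 × log₂ 2 = 363.000 + 209.000 × 1 ≈ 572.000 ms.

572.0 ms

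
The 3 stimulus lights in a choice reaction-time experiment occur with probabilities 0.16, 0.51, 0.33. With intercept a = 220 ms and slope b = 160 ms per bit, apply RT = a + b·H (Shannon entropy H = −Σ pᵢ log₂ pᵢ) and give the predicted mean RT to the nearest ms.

451 ms

Entropy contributions −pᵢ log₂ pᵢ: 0.4230, 0.4954, 0.5278; sum H = 1.4463 bits.
RT = a + bH = 220 + 160·1.4463 = 451.40 ms.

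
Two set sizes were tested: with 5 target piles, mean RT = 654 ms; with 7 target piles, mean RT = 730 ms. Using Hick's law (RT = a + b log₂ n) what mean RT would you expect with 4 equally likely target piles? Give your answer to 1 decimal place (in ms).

603.6 ms

Solve the two-equation system in a and b:
  b = (730 − 654) / (log₂ 7 − log₂ 5) = 76 / (2.8074 − 2.3219) = 156.563 ms/bit
  a = 654 − 156.563 × 2.3219 = 290.471 ms
Then RT(4) = 290.471 + 156.563 × log₂ 4 = 290.471 + 156.563 × 2 ≈ 603.598 ms.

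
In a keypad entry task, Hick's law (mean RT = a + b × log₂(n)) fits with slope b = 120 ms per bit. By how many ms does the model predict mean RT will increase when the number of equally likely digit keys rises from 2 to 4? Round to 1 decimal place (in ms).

Only the slope matters, since a is common to both: ΔRT = b·log₂(n₂/n₁).
log₂(4) − log₂(2) = log₂(4/2) = log₂(2) = 1.
ΔRT = 120 × 1.0000 = 120.000 ms.

120.0 ms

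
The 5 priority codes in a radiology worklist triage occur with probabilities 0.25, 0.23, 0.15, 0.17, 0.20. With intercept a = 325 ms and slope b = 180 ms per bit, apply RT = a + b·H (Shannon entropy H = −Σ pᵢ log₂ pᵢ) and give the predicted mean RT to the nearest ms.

H = 0.25·log₂(1/0.25) + 0.23·log₂(1/0.23) + 0.15·log₂(1/0.15) + 0.17·log₂(1/0.17) + 0.20·log₂(1/0.20) = 2.2972 bits.
RT = 325 + 180 × 2.2972 = 738.49 ms.

738 ms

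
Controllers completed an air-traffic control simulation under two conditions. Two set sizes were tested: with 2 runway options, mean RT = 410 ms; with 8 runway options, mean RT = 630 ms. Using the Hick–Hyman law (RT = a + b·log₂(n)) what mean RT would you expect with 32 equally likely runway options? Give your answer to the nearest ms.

850 ms

With log₂ n on the abscissa the relation is linear; from the two conditions:
  b = (630 − 410) / (log₂ 8 − log₂ 2) = 220 / (3 − 1) = 110 ms/bit
  a = 410 − 110 × 1 = 300 ms
Then RT(32) = 300 + 110 × log₂ 32 = 300 + 110 × 5 ≈ 850.000 ms.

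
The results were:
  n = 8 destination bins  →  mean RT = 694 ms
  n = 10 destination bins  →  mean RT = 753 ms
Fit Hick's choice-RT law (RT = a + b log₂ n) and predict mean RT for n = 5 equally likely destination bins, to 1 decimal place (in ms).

569.7 ms

Fit slope and intercept:
  b = (753 − 694) / (log₂ 10 − log₂ 8) = 59 / (3.3219 − 3) = 183.271 ms/bit
  a = 694 − 183.271 × 3 = 144.188 ms
Then RT(5) = 144.188 + 183.271 × log₂ 5 = 144.188 + 183.271 × 2.3219 ≈ 569.729 ms.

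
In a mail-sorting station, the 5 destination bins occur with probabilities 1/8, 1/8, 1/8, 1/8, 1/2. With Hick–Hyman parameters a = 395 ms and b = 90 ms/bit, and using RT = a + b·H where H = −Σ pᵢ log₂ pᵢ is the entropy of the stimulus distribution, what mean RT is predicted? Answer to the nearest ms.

575 ms

H = −Σ pᵢ log₂ pᵢ = 0.125·3 + 0.125·3 + 0.125·3 + 0.125·3 + 0.5·1 = 2.000 bits.
RT = 395 + 90 × 2.000 = 575.00 ms.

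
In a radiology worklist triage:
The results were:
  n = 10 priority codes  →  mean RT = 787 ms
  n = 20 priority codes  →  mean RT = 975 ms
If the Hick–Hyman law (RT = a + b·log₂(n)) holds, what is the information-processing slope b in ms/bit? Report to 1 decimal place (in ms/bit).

Slope: b = (975 − 787) / (log₂ 20 − log₂ 10) = 188/1.0000 = 188.000 ms/bit.

188.0 ms/bit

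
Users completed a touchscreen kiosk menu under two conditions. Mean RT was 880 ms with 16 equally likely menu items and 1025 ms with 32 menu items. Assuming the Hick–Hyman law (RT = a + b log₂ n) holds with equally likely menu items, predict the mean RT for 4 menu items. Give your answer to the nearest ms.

590 ms

With log₂ n on the abscissa the relation is linear; from the two conditions:
  b = (1025 − 880) / (log₂ 32 − log₂ 16) = 145 / (5 − 4) = 145 ms/bit
  a = 880 − 145 × 4 = 300 ms
Then RT(4) = 300 + 145 × log₂ 4 = 300 + 145 × 2 ≈ 590.000 ms.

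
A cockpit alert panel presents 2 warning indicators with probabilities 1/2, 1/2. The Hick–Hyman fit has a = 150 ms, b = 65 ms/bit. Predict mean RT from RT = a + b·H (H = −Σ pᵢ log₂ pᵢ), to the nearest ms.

215 ms

Each term −pᵢ log₂ pᵢ: 0.5·1 + 0.5·1; summed, H = 1.000 bits.
Mean RT = a + bH = 150 + 65·1.000 = 215.00 ms.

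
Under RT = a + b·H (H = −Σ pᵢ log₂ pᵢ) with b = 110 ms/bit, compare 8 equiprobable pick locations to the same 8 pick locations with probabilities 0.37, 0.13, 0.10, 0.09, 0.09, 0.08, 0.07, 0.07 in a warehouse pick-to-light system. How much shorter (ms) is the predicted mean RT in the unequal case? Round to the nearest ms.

The RT saving is b·ΔH. Equiprobable H₀ = log₂(8) = 3.0000 bits; with the given probabilities H = 2.6995 bits.
b·(H₀ − H) = 110 × (3.0000 − 2.6995) = 33.06 ms.

33 ms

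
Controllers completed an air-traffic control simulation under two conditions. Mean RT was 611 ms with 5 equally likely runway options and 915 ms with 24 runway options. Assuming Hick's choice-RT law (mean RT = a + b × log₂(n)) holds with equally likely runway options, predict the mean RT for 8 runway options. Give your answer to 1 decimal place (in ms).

Fit slope and intercept:
  b = (915 − 611) / (log₂ 24 − log₂ 5) = 304 / (4.5850 − 2.3219) = 134.333 ms/bit
  a = 611 − 134.333 × 2.3219 = 299.089 ms
Then RT(8) = 299.089 + 134.333 × log₂ 8 = 299.089 + 134.333 × 3 ≈ 702.087 ms.

702.1 ms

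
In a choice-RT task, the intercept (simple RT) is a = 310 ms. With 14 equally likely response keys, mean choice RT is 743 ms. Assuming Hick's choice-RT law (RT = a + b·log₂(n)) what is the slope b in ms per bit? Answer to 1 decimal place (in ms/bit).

113.7 ms/bit

b = (743 − 310) / log₂(14) = 433 / 3.8074 = 113.727 ms/bit.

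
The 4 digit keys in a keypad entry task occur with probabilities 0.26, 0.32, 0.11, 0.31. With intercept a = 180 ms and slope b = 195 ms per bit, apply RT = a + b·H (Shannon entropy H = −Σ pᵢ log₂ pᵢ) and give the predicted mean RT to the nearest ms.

Entropy contributions −pᵢ log₂ pᵢ: 0.5053, 0.5260, 0.3503, 0.5238; sum H = 1.9054 bits.
RT = a + bH = 180 + 195·1.9054 = 551.55 ms.

552 ms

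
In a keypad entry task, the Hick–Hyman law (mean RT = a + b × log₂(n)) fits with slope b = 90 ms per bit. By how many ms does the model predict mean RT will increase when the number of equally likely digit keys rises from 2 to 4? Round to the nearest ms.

The intercept a cancels: ΔRT = b·(log₂ n₂ − log₂ n₁) = b·log₂(n₂/n₁).
log₂(4) − log₂(2) = log₂(4/2) = log₂(2) = 1.
ΔRT = 90 × 1.0000 = 90.000 ms.

90 ms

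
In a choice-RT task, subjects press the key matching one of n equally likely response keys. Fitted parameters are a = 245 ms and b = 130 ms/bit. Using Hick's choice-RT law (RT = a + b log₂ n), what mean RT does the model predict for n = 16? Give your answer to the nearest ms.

765 ms

log₂(16) = 4 bits, so RT = 245 + 130 × 4 ≈ 765.000 ms.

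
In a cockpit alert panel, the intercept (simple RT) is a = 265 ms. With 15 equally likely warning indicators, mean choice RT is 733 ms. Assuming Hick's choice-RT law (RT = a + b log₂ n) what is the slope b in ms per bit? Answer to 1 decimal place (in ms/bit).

15 alternatives carry log₂ 15 = 3.9069 bits; the choice cost is 733 − 265 = 468 ms, so b = 468/3.9069 = 119.788 ms/bit.

119.8 ms/bit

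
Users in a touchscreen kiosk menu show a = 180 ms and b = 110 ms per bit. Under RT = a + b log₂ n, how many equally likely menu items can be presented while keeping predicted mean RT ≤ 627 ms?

Information budget: (627 − 180)/110 = 4.0636 bits, so n ≤ 2^4.0636 = 16.722 → at most 16.

16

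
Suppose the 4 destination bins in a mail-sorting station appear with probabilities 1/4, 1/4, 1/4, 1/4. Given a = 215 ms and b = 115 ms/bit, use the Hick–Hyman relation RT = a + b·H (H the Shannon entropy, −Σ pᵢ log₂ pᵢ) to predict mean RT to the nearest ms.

Each term −pᵢ log₂ pᵢ: 0.25·2 + 0.25·2 + 0.25·2 + 0.25·2; summed, H = 2.000 bits.
Mean RT = a + bH = 215 + 115·2.000 = 445.00 ms.

445 ms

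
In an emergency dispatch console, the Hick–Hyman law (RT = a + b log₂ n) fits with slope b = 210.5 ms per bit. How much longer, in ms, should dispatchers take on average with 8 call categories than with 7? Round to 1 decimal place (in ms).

40.6 ms

The intercept a cancels: ΔRT = b·(log₂ n₂ − log₂ n₁) = b·log₂(n₂/n₁).
log₂(8) − log₂(7) = 3 − 2.8074 = 0.1926.
ΔRT = 210.5 × 0.1926 = 40.552 ms.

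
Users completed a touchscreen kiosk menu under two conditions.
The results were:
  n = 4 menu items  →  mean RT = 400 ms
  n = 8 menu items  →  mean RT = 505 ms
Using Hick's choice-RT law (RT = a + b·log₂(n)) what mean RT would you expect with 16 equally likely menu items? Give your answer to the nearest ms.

610 ms

With log₂ n on the abscissa the relation is linear; from the two conditions:
  b = (505 − 400) / (log₂ 8 − log₂ 4) = 105 / (3 − 2) = 105 ms/bit
  a = 400 − 105 × 2 = 190 ms
Then RT(16) = 190 + 105 × log₂ 16 = 190 + 105 × 4 ≈ 610.000 ms.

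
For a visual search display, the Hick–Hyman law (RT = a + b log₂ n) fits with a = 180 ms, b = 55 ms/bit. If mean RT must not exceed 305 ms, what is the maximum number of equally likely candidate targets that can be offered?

Information budget: (305 − 180)/55 = 2.2727 bits, so n ≤ 2^2.2727 = 4.832 → at most 4.

4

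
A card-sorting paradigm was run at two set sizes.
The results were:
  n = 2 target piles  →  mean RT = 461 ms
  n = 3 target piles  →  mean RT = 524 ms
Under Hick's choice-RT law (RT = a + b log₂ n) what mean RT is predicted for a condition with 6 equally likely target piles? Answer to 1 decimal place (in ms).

With log₂ n on the abscissa the relation is linear; from the two conditions:
  b = (524 − 461) / (log₂ 3 − log₂ 2) = 63 / (1.5850 − 1) = 107.699 ms/bit
  a = 461 − 107.699 × 1 = 353.301 ms
Then RT(6) = 353.301 + 107.699 × log₂ 6 = 353.301 + 107.699 × 2.5850 ≈ 631.699 ms.

631.7 ms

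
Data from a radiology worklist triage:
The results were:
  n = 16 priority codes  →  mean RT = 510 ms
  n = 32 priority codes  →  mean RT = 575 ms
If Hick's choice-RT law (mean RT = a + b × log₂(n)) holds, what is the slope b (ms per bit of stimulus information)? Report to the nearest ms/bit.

The slope on a log₂ axis is (575 − 510) / (5 − 4) = 65 ms/bit.

65 ms/bit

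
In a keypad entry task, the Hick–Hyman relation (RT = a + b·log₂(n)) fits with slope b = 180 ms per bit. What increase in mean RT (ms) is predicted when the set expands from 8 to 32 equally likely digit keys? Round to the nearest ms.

360 ms

ΔRT = (a + b log₂ n₂) − (a + b log₂ n₁) = b·(log₂ n₂ − log₂ n₁).
log₂(32) − log₂(8) = log₂(32/8) = log₂(4) = 2.
ΔRT = 180 × 2.0000 = 360.000 ms.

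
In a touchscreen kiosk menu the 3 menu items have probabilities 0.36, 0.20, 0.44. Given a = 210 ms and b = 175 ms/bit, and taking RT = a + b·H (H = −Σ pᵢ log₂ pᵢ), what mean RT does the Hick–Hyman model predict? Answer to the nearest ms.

H = 0.36·log₂(1/0.36) + 0.20·log₂(1/0.20) + 0.44·log₂(1/0.44) = 1.5161 bits.
RT = 210 + 175 × 1.5161 = 475.33 ms.

475 ms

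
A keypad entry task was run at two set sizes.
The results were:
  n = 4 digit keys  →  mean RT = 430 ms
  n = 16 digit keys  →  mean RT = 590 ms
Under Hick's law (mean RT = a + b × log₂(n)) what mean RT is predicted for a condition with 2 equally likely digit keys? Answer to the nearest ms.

RT is linear in log₂ n, so two points fix the line:
  b = (590 − 430) / (log₂ 16 − log₂ 4) = 160 / (4 − 2) = 80 ms/bit
  a = 430 − 80 × 2 = 270 ms
Then RT(2) = 270 + 80 × log₂ 2 = 270 + 80 × 1 ≈ 350.000 ms.

350 ms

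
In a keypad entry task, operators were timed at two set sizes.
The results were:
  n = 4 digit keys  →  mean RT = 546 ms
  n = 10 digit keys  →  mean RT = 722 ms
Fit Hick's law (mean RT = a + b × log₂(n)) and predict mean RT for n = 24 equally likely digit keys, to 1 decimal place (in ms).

890.2 ms

RT is linear in log₂ n, so two points fix the line:
  b = (722 − 546) / (log₂ 10 − log₂ 4) = 176 / (3.3219 − 2) = 133.139 ms/bit
  a = 546 − 133.139 × 2 = 279.722 ms
Then RT(24) = 279.722 + 133.139 × log₂ 24 = 279.722 + 133.139 × 4.5850 ≈ 890.159 ms.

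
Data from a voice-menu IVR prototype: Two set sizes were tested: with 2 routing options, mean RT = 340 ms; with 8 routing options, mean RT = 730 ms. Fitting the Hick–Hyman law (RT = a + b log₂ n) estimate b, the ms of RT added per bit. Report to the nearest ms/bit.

195 ms/bit

b = (RT₂ − RT₁)/(log₂ n₂ − log₂ n₁) = (730 − 340)/(3 − 1) = 195 ms/bit.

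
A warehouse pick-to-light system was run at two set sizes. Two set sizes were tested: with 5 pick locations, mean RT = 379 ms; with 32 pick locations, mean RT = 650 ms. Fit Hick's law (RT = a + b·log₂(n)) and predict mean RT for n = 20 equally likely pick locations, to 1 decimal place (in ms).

RT is linear in log₂ n, so two points fix the line:
  b = (650 − 379) / (log₂ 32 − log₂ 5) = 271 / (5 − 2.3219) = 101.192 ms/bit
  a = 379 − 101.192 × 2.3219 = 144.039 ms
Then RT(20) = 144.039 + 101.192 × log₂ 20 = 144.039 + 101.192 × 4.3219 ≈ 581.384 ms.

581.4 ms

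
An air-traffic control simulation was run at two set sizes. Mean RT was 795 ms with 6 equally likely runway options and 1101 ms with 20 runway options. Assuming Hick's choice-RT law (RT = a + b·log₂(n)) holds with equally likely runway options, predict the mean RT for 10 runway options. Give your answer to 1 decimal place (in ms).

924.8 ms

RT is linear in log₂ n, so two points fix the line:
  b = (1101 − 795) / (log₂ 20 − log₂ 6) = 306 / (4.3219 − 2.5850) = 176.169 ms/bit
  a = 795 − 176.169 × 2.5850 = 339.609 ms
Then RT(10) = 339.609 + 176.169 × log₂ 10 = 339.609 + 176.169 × 3.3219 ≈ 924.831 ms.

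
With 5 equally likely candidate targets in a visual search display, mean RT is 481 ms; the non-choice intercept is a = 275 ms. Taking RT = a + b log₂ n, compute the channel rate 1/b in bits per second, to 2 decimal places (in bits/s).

11.27 bits/s

Choice component = 481 − 275 = 206 ms over log₂(5) = 2.3219 bits.
b = 206 / 2.3219 = 88.719 ms/bit, so 1/b = 11.271 bits/s.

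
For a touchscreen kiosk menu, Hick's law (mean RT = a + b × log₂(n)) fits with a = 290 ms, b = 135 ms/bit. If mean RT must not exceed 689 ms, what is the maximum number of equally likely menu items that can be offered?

135·log₂ n ≤ 689 − 290 = 399, giving log₂ n ≤ 2.9556 and n ≤ 7.757. The largest whole number is 7.

7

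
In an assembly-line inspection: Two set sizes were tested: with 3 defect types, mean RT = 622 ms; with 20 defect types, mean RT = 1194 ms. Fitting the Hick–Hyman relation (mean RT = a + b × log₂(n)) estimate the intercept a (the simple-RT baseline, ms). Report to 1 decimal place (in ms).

Slope: b = (1194 − 622) / (log₂ 20 − log₂ 3) = 572/2.7370 = 208.991 ms/bit.
Intercept: a = 622 − 208.991·log₂(3) = 290.758 ms.

290.8 ms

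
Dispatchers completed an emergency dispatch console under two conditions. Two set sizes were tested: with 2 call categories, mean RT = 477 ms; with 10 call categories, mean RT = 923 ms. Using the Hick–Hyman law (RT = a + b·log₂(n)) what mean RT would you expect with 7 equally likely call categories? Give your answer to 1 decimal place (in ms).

RT is linear in log₂ n, so two points fix the line:
  b = (923 − 477) / (log₂ 10 − log₂ 2) = 446 / (3.3219 − 1) = 192.082 ms/bit
  a = 477 − 192.082 × 1 = 284.918 ms
Then RT(7) = 284.918 + 192.082 × log₂ 7 = 284.918 + 192.082 × 2.8074 ≈ 824.160 ms.

824.2 ms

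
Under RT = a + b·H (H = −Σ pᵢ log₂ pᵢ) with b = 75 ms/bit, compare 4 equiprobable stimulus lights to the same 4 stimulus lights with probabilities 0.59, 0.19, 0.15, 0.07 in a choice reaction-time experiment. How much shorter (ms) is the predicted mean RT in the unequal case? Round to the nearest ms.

31 ms

Equiprobable entropy H₀ = log₂ 4 = 2.0000 bits.
Skewed entropy H = −Σ pᵢ log₂ pᵢ = 1.5834 bits.
ΔRT = b·(H₀ − H) = 75 × 0.4166 = 31.24 ms.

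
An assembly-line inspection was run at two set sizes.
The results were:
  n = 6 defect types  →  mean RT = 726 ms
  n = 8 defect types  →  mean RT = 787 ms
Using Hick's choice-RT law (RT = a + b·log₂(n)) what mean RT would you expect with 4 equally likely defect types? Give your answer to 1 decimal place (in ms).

640.0 ms

With log₂ n on the abscissa the relation is linear; from the two conditions:
  b = (787 − 726) / (log₂ 8 − log₂ 6) = 61 / (3 − 2.5850) = 146.975 ms/bit
  a = 726 − 146.975 × 2.5850 = 346.076 ms
Then RT(4) = 346.076 + 146.975 × log₂ 4 = 346.076 + 146.975 × 2 ≈ 640.025 ms.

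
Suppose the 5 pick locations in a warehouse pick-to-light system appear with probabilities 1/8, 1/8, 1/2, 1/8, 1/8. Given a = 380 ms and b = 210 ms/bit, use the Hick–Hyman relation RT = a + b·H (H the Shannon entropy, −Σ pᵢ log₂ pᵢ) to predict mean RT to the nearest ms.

H = −Σ pᵢ log₂ pᵢ = 0.125·3 + 0.125·3 + 0.5·1 + 0.125·3 + 0.125·3 = 2.000 bits.
RT = 380 + 210 × 2.000 = 800.00 ms.

800 ms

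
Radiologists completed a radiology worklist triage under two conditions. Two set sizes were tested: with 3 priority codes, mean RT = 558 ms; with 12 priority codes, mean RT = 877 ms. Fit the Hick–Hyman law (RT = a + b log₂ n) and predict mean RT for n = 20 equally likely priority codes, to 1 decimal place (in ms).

Fit slope and intercept:
  b = (877 − 558) / (log₂ 12 − log₂ 3) = 319 / (3.5850 − 1.5850) = 159.500 ms/bit
  a = 558 − 159.500 × 1.5850 = 305.198 ms
Then RT(20) = 305.198 + 159.500 × log₂ 20 = 305.198 + 159.500 × 4.3219 ≈ 994.546 ms.

994.5 ms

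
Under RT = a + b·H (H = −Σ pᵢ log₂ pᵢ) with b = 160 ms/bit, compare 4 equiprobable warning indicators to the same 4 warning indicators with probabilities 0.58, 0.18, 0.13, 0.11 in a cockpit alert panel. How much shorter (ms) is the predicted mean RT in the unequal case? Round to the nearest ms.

59 ms

Equiprobable entropy H₀ = log₂ 4 = 2.0000 bits.
Skewed entropy H = −Σ pᵢ log₂ pᵢ = 1.6340 bits.
ΔRT = b·(H₀ − H) = 160 × 0.3660 = 58.55 ms.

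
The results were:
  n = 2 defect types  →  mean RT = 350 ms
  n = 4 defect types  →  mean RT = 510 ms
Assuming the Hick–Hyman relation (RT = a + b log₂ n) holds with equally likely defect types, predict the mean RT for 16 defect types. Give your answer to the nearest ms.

830 ms

With log₂ n on the abscissa the relation is linear; from the two conditions:
  b = (510 − 350) / (log₂ 4 − log₂ 2) = 160 / (2 − 1) = 160 ms/bit
  a = 350 − 160 × 1 = 190 ms
Then RT(16) = 190 + 160 × log₂ 16 = 190 + 160 × 4 ≈ 830.000 ms.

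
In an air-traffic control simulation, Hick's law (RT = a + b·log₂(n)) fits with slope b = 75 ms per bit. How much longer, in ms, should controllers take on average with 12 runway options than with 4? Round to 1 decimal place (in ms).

118.9 ms

ΔRT = (a + b log₂ n₂) − (a + b log₂ n₁) = b·(log₂ n₂ − log₂ n₁).
log₂(12) − log₂(4) = 3.5850 − 2 = 1.5850.
ΔRT = 75 × 1.5850 = 118.872 ms.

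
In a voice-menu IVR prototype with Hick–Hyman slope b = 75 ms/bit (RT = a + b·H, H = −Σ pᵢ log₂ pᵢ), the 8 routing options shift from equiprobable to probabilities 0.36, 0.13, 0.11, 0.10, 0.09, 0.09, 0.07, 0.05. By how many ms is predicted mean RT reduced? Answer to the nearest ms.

Equiprobable entropy H₀ = log₂ 8 = 3.0000 bits.
Skewed entropy H = −Σ pᵢ log₂ pᵢ = 2.7057 bits.
ΔRT = b·(H₀ − H) = 75 × 0.2943 = 22.07 ms.

22 ms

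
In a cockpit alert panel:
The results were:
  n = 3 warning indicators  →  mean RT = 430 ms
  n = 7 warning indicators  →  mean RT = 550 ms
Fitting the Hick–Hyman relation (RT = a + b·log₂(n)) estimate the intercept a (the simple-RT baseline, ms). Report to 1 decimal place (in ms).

The slope on a log₂ axis is (550 − 430) / (2.8074 − 1.5850) = 98.168 ms/bit.
a = RT₁ − b·log₂ n₁ = 430 − 98.168 × 1.5850 = 274.407 ms.

274.4 ms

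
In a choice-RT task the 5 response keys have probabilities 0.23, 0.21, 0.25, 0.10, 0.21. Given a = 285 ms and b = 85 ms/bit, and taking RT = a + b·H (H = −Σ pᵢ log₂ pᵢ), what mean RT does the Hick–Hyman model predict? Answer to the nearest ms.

H = 0.23·log₂(1/0.23) + 0.21·log₂(1/0.21) + 0.25·log₂(1/0.25) + 0.10·log₂(1/0.10) + 0.21·log₂(1/0.21) = 2.2655 bits.
RT = 285 + 85 × 2.2655 = 477.57 ms.

478 ms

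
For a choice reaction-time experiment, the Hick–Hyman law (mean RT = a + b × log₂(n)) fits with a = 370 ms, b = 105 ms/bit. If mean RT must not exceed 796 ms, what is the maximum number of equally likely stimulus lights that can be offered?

16

105·log₂ n ≤ 796 − 370 = 426, giving log₂ n ≤ 4.0571 and n ≤ 16.646. The largest whole number is 16.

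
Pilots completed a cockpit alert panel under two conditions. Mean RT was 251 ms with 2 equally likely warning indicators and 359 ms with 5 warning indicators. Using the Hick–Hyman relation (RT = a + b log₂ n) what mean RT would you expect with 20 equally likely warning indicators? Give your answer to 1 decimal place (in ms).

With log₂ n on the abscissa the relation is linear; from the two conditions:
  b = (359 − 251) / (log₂ 5 − log₂ 2) = 108 / (2.3219 − 1) = 81.699 ms/bit
  a = 251 − 81.699 × 1 = 169.301 ms
Then RT(20) = 169.301 + 81.699 × log₂ 20 = 169.301 + 81.699 × 4.3219 ≈ 522.398 ms.

522.4 ms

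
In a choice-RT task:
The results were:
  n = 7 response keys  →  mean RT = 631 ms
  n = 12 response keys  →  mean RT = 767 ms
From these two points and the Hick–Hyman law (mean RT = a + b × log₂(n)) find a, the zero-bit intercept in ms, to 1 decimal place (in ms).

The slope on a log₂ axis is (767 − 631) / (3.5850 − 2.8074) = 174.895 ms/bit.
a = RT₁ − b·log₂ n₁ = 631 − 174.895 × 2.8074 = 140.006 ms.

140.0 ms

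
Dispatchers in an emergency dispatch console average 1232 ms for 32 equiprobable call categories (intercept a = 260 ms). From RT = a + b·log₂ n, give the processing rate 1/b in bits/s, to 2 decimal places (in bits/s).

5.14 bits/s

b = (1232 − 260)/log₂ 32 = 972/5 = 194.400 ms per bit = 0.19440 s/bit; the reciprocal is 5.144 bits/s.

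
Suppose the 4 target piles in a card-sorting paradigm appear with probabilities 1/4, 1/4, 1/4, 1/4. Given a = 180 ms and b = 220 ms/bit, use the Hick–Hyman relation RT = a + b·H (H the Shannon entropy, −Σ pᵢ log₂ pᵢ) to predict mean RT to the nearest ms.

H = −Σ pᵢ log₂ pᵢ = 0.25·2 + 0.25·2 + 0.25·2 + 0.25·2 = 2.000 bits.
RT = 180 + 220 × 2.000 = 620.00 ms.

620 ms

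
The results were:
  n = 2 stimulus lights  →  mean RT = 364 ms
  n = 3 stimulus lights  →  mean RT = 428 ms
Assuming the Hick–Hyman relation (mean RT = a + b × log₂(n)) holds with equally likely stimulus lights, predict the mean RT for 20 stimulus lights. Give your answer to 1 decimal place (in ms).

727.4 ms

RT is linear in log₂ n, so two points fix the line:
  b = (428 − 364) / (log₂ 3 − log₂ 2) = 64 / (1.5850 − 1) = 109.409 ms/bit
  a = 364 − 109.409 × 1 = 254.591 ms
Then RT(20) = 254.591 + 109.409 × log₂ 20 = 254.591 + 109.409 × 4.3219 ≈ 727.448 ms.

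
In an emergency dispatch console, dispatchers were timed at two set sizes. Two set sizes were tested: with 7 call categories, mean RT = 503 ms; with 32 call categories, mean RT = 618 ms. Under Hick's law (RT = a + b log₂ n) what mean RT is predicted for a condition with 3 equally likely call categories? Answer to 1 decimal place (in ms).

RT is linear in log₂ n, so two points fix the line:
  b = (618 − 503) / (log₂ 32 − log₂ 7) = 115 / (5 − 2.8074) = 52.448 ms/bit
  a = 503 − 52.448 × 2.8074 = 355.760 ms
Then RT(3) = 355.760 + 52.448 × log₂ 3 = 355.760 + 52.448 × 1.5850 ≈ 438.888 ms.

438.9 ms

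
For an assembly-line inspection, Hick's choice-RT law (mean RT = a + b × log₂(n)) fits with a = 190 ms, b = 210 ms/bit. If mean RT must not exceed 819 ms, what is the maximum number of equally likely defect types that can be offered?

7

Information budget: (819 − 190)/210 = 2.9952 bits, so n ≤ 2^2.9952 = 7.974 → at most 7.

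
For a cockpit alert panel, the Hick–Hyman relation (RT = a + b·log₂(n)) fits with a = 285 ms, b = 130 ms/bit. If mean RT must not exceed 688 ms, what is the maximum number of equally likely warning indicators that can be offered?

Information budget: (688 − 285)/130 = 3.1000 bits, so n ≤ 2^3.1000 = 8.574 → at most 8.

8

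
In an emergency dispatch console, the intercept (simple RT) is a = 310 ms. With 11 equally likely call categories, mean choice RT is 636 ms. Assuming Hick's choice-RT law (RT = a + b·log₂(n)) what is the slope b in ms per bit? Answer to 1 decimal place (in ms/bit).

11 alternatives carry log₂ 11 = 3.4594 bits; the choice cost is 636 − 310 = 326 ms, so b = 326/3.4594 = 94.235 ms/bit.

94.2 ms/bit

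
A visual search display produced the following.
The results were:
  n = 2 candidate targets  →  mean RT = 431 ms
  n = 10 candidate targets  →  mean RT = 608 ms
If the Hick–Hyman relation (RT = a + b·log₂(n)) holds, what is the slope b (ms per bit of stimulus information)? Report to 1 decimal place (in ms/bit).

b = (RT₂ − RT₁)/(log₂ n₂ − log₂ n₁) = (608 − 431)/(3.3219 − 1) = 76.230 ms/bit.

76.2 ms/bit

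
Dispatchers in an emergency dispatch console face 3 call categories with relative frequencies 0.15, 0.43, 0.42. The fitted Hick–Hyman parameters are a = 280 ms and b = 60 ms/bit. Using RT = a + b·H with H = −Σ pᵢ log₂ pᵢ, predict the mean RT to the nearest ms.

368 ms

H = 0.15·log₂(1/0.15) + 0.43·log₂(1/0.43) + 0.42·log₂(1/0.42) = 1.4598 bits.
RT = 280 + 60 × 1.4598 = 367.59 ms.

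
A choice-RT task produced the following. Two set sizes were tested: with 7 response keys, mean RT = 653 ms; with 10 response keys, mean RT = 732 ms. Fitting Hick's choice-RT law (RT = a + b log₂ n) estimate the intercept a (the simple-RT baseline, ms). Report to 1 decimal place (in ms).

222.0 ms

b = (RT₂ − RT₁)/(log₂ n₂ − log₂ n₁) = (732 − 653)/(3.3219 − 2.8074) = 153.525 ms/bit.
Intercept: a = 653 − 153.525·log₂(7) = 222.000 ms.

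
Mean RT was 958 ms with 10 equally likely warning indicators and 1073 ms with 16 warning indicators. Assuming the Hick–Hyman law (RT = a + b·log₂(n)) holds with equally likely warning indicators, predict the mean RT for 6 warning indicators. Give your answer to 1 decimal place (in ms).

With log₂ n on the abscissa the relation is linear; from the two conditions:
  b = (1073 − 958) / (log₂ 16 − log₂ 10) = 115 / (4 − 3.3219) = 169.599 ms/bit
  a = 958 − 169.599 × 3.3219 = 394.606 ms
Then RT(6) = 394.606 + 169.599 × log₂ 6 = 394.606 + 169.599 × 2.5850 ≈ 833.012 ms.

833.0 ms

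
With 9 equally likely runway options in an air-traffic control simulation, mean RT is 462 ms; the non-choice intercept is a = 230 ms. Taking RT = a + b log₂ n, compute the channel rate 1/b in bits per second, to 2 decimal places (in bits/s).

b = (462 − 230)/log₂ 9 = 232/3.1699 = 73.188 ms per bit = 0.07319 s/bit; the reciprocal is 13.663 bits/s.

13.66 bits/s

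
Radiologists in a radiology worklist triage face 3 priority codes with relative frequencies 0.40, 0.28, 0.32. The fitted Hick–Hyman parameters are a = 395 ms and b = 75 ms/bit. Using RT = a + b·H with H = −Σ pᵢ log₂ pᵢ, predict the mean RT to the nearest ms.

Entropy contributions −pᵢ log₂ pᵢ: 0.5288, 0.5142, 0.5260; sum H = 1.5690 bits.
RT = a + bH = 395 + 75·1.5690 = 512.68 ms.

513 ms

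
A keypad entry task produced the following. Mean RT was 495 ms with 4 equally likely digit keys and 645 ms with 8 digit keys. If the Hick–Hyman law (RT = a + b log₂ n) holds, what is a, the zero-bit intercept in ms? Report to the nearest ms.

195 ms

Slope: b = (645 − 495) / (log₂ 8 − log₂ 4) = 150/1.0000 = 150 ms/bit.
Intercept: a = 495 − 150·log₂(4) = 195.000 ms.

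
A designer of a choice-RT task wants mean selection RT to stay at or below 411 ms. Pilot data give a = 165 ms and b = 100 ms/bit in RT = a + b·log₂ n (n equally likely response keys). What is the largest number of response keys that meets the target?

100·log₂ n ≤ 411 − 165 = 246, giving log₂ n ≤ 2.4600 and n ≤ 5.502. The largest whole number is 5.

5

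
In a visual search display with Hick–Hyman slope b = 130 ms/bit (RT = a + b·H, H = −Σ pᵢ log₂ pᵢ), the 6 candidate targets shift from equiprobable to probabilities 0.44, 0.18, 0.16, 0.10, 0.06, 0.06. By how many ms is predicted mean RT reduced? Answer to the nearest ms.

49 ms

The RT saving is b·ΔH. Equiprobable H₀ = log₂(6) = 2.5850 bits; with the given probabilities H = 2.2087 bits.
b·(H₀ − H) = 130 × (2.5850 − 2.2087) = 48.91 ms.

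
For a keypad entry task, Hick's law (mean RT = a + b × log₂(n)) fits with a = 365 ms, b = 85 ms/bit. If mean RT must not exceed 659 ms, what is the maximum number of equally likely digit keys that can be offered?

10

Set 365 + 85·log₂ n ≤ 659 → log₂ n ≤ (659 − 365)/85 = 3.4588.
So n ≤ 2^3.4588 = 10.995; the largest integer n is 10.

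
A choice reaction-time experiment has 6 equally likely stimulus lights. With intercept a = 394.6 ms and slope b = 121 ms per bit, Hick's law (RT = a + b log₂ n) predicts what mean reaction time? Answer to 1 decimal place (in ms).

log₂(6) = 2.5850 bits, so RT = 394.6 + 121 × 2.5850 ≈ 707.380 ms.

707.4 ms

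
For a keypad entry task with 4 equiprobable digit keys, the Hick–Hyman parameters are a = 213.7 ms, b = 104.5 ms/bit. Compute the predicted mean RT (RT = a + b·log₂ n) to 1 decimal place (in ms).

log₂(4) = 2 bits, so RT = 213.7 + 104.5 × 2 ≈ 422.700 ms.

422.7 ms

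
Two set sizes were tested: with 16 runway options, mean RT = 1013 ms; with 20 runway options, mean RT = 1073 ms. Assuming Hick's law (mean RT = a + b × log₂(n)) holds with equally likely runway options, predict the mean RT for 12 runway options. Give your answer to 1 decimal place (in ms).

Solve the two-equation system in a and b:
  b = (1073 − 1013) / (log₂ 20 − log₂ 16) = 60 / (4.3219 − 4) = 186.377 ms/bit
  a = 1013 − 186.377 × 4 = 267.492 ms
Then RT(12) = 267.492 + 186.377 × log₂ 12 = 267.492 + 186.377 × 3.5850 ≈ 935.647 ms.

935.6 ms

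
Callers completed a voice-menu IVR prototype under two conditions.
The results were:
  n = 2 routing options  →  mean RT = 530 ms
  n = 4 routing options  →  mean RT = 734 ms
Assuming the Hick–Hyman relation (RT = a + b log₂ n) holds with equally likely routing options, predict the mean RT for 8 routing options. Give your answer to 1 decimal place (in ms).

938.0 ms

Fit slope and intercept:
  b = (734 − 530) / (log₂ 4 − log₂ 2) = 204 / (2 − 1) = 204.000 ms/bit
  a = 530 − 204.000 × 1 = 326.000 ms
Then RT(8) = 326.000 + 204.000 × log₂ 8 = 326.000 + 204.000 × 3 ≈ 938.000 ms.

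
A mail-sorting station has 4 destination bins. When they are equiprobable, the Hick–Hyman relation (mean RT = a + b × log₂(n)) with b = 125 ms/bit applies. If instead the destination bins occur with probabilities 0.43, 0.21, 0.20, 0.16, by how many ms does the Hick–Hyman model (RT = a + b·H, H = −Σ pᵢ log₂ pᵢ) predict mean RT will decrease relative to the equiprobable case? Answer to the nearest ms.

15 ms

Equiprobable entropy H₀ = log₂ 4 = 2.0000 bits.
Skewed entropy H = −Σ pᵢ log₂ pᵢ = 1.8838 bits.
ΔRT = b·(H₀ − H) = 125 × 0.1162 = 14.53 ms.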